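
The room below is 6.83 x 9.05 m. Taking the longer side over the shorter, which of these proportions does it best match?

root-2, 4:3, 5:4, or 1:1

Ratio = 9.05 / 6.83 ≈ 1.325.
Distances: root-2 1.414 (Δ 0.089); 4:3 1.333 (Δ 0.008); 5:4 1.250 (Δ 0.075); 1:1 1.000 (Δ 0.325).

4:3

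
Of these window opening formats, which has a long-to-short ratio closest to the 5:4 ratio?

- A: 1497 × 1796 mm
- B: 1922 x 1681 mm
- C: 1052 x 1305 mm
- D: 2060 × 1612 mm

C

Target 5:4 ≈ 1.250.
A: 1.200 (Δ0.050)  B: 1.143 (Δ0.107)  C: 1.240 (Δ0.010)  D: 1.278 (Δ0.028)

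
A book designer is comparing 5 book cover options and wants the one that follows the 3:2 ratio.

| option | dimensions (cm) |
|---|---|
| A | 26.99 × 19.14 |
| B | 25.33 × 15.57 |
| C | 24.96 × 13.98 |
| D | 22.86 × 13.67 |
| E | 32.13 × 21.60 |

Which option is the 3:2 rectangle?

Target 3:2 ≈ 1.500.
A: 1.410 (Δ0.090)  B: 1.627 (Δ0.127)  C: 1.785 (Δ0.285)  D: 1.672 (Δ0.172)  E: 1.488 (Δ0.012)

E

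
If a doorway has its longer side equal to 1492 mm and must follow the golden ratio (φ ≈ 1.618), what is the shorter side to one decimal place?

922.1 mm

golden ratio ≈ 1.61803.
Shorter side = 1492 ÷ 1.61803 ≈ 922.109 → 922.1 mm.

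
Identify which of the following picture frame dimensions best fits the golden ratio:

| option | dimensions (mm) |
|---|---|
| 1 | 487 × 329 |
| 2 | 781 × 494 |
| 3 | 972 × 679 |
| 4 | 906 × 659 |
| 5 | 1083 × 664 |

Ratios (long/short): 1 ≈ 1.480; 2 ≈ 1.581; 3 ≈ 1.432; 4 ≈ 1.375; 5 ≈ 1.631.
golden ratio ≈ 1.618; option 5 is nearest (Δ 0.013).

5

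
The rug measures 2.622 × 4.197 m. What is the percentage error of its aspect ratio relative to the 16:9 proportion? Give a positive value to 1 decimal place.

Ratio = 4.197 / 2.622 ≈ 1.6007.
Ideal 16:9 ≈ 1.7778. |1.6007 − 1.7778| / 1.7778 ≈ 9.96% → 10.0%.

10.0%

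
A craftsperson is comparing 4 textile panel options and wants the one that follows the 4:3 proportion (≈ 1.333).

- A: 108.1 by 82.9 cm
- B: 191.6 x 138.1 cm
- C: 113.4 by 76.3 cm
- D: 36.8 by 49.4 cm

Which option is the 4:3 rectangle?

Target 4:3 ≈ 1.333.
A: 1.304 (Δ0.029)  B: 1.387 (Δ0.054)  C: 1.486 (Δ0.153)  D: 1.342 (Δ0.009)

D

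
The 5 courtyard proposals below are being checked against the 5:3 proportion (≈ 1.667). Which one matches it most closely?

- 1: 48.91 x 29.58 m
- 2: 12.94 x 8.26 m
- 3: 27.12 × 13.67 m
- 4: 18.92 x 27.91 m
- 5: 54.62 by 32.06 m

1

Target 5:3 ≈ 1.667.
1: 1.653 (Δ0.014)  2: 1.567 (Δ0.100)  3: 1.984 (Δ0.317)  4: 1.475 (Δ0.192)  5: 1.704 (Δ0.037)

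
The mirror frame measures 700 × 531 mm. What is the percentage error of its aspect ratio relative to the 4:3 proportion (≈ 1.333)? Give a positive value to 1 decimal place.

1.1%

Ratio = 700 / 531 ≈ 1.3183.
Ideal 4:3 ≈ 1.3333. |1.3183 − 1.3333| / 1.3333 ≈ 1.13% → 1.1%.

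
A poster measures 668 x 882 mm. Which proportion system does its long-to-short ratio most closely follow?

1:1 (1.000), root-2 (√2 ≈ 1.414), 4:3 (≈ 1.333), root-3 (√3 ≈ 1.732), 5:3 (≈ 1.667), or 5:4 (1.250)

4:3

Ratio = 882 / 668 ≈ 1.320.
Distances: 1:1 1.000 (Δ 0.320); root-2 1.414 (Δ 0.094); 4:3 1.333 (Δ 0.013); root-3 1.732 (Δ 0.412); 5:3 1.667 (Δ 0.347); 5:4 1.250 (Δ 0.070).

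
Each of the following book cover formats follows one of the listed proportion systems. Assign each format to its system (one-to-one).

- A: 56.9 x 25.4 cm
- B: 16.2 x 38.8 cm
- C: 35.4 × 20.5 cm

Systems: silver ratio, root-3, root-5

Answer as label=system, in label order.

A = 56.9/25.4 ≈ 2.240 → root-5 (2.236)
B = 38.8/16.2 ≈ 2.395 → silver ratio (2.414)
C = 35.4/20.5 ≈ 1.727 → root-3 (1.732)

A=root-5, B=silver ratio, C=root-3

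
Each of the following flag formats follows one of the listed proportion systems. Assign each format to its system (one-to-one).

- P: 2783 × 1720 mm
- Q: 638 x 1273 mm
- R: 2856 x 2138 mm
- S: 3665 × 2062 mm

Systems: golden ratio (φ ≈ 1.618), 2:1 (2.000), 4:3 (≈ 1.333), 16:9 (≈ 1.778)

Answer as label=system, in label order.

P=golden ratio, Q=2:1, R=4:3, S=16:9

Ratios: P ≈ 1.618; Q ≈ 1.995; R ≈ 1.336; S ≈ 1.777.
Targets: golden ratio ≈ 1.618; 2:1 ≈ 2.000; 4:3 ≈ 1.333; 16:9 ≈ 1.778.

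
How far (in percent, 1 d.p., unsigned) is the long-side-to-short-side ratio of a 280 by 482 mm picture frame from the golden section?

6.4%

Ratio = 482 / 280 ≈ 1.7214.
Ideal golden ratio ≈ 1.6180. |1.7214 − 1.6180| / 1.6180 ≈ 6.39% → 6.4%.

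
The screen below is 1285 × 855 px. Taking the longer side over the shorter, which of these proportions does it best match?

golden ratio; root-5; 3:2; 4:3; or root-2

1285/855 ≈ 1.503. Nearest candidates are 3:2 (1.500, off by 0.003) and root-2 (1.414, off by 0.089).

3:2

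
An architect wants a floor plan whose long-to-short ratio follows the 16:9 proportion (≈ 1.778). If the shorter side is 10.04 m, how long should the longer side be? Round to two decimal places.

16:9 ≈ 1.77778.
Longer side = 10.04 × 1.77778 ≈ 17.8489 → 17.85 m.

17.85 m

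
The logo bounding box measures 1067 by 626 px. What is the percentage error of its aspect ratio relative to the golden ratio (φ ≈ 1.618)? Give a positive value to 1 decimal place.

5.3%

Ratio = 1067 / 626 ≈ 1.7045.
Ideal golden ratio ≈ 1.6180. |1.7045 − 1.6180| / 1.6180 ≈ 5.35% → 5.3%.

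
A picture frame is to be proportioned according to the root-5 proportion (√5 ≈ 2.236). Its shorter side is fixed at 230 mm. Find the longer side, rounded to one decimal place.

root-5 ≈ 2.23607.
Longer side = 230 × 2.23607 ≈ 514.296 → 514.3 mm.

514.3 mm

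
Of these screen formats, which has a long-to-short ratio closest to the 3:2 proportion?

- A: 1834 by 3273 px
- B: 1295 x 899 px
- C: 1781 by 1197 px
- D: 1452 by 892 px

C

Ratios (long/short): A ≈ 1.785; B ≈ 1.440; C ≈ 1.488; D ≈ 1.628.
3:2 ≈ 1.500; option C is nearest (Δ 0.012).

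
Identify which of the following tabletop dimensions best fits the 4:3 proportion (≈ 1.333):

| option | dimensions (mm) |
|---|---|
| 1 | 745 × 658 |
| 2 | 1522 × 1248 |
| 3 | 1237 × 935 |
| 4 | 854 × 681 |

3

Ratios (long/short): 1 ≈ 1.132; 2 ≈ 1.220; 3 ≈ 1.323; 4 ≈ 1.254.
4:3 ≈ 1.333; option 3 is nearest (Δ 0.010).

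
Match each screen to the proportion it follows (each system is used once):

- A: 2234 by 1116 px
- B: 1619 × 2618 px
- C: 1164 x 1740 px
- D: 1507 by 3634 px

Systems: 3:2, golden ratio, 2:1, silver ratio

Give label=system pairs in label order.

A=2:1, B=golden ratio, C=3:2, D=silver ratio

A = 2234/1116 ≈ 2.002 → 2:1 (2.000)
B = 2618/1619 ≈ 1.617 → golden ratio (1.618)
C = 1740/1164 ≈ 1.495 → 3:2 (1.500)
D = 3634/1507 ≈ 2.411 → silver ratio (2.414)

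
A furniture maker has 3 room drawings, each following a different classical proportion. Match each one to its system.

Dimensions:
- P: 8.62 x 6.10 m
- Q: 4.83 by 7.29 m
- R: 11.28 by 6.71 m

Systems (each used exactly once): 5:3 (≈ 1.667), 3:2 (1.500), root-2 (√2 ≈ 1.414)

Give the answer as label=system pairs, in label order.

P=root-2, Q=3:2, R=5:3

P = 8.62/6.10 ≈ 1.413 → root-2 (1.414)
Q = 7.29/4.83 ≈ 1.509 → 3:2 (1.500)
R = 11.28/6.71 ≈ 1.681 → 5:3 (1.667)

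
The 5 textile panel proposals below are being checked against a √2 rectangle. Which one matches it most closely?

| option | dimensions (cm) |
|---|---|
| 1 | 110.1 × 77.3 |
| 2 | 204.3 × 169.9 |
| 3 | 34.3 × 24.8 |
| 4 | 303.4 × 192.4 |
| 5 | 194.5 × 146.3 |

1

Target root-2 ≈ 1.414.
1: 1.424 (Δ0.010)  2: 1.202 (Δ0.212)  3: 1.383 (Δ0.031)  4: 1.577 (Δ0.163)  5: 1.329 (Δ0.085)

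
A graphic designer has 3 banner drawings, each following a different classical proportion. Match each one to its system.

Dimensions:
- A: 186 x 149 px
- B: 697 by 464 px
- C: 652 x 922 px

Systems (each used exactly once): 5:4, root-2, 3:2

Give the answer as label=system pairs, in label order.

A=5:4, B=3:2, C=root-2

Ratios: A ≈ 1.248; B ≈ 1.502; C ≈ 1.414.
Targets: 5:4 ≈ 1.250; root-2 ≈ 1.414; 3:2 ≈ 1.500.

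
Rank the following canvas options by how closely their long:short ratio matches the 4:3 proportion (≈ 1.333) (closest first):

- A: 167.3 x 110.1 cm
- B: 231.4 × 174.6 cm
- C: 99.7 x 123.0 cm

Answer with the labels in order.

Ratios: A = 167.3 / 110.1 ≈ 1.520; B = 231.4 / 174.6 ≈ 1.325; C = 123.0 / 99.7 ≈ 1.234.
|Δ from 1.333|: A 0.187; B 0.008; C 0.099.

B, C, A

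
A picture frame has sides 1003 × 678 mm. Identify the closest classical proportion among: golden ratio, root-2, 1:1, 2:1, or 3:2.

3:2

1003/678 ≈ 1.479. Nearest candidates are 3:2 (1.500, off by 0.021) and root-2 (1.414, off by 0.065).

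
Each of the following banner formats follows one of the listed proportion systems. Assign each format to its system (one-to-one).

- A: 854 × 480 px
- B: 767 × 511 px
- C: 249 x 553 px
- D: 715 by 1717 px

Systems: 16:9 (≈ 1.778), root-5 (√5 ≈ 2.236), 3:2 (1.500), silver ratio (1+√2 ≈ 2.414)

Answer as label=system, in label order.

A=16:9, B=3:2, C=root-5, D=silver ratio

Ratios: A ≈ 1.779; B ≈ 1.501; C ≈ 2.221; D ≈ 2.401.
Targets: 16:9 ≈ 1.778; root-5 ≈ 2.236; 3:2 ≈ 1.500; silver ratio ≈ 2.414.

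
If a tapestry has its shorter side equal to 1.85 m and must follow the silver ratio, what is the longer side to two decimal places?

silver ratio ≈ 2.41421.
Longer side = 1.85 × 2.41421 ≈ 4.4663 → 4.47 m.

4.47 m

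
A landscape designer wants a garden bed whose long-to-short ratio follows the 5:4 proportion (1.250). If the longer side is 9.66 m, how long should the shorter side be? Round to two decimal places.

5:4 = 1.25000.
Shorter side = 9.66 ÷ 1.25000 ≈ 7.7280 → 7.73 m.

7.73 m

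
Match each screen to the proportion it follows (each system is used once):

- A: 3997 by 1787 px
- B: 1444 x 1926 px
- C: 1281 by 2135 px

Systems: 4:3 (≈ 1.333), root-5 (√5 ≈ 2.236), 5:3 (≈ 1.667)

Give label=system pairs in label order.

A=root-5, B=4:3, C=5:3

Ratios: A ≈ 2.237; B ≈ 1.334; C ≈ 1.667.
Targets: 4:3 ≈ 1.333; root-5 ≈ 2.236; 5:3 ≈ 1.667.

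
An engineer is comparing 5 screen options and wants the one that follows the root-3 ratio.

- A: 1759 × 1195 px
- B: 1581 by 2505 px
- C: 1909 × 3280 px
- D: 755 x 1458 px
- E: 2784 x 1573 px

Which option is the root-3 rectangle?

C

Ratios (long/short): A ≈ 1.472; B ≈ 1.584; C ≈ 1.718; D ≈ 1.931; E ≈ 1.770.
root-3 ≈ 1.732; option C is nearest (Δ 0.014).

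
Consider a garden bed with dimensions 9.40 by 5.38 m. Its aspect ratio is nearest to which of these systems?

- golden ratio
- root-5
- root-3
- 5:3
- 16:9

root-3

9.40/5.38 ≈ 1.747. Nearest candidates are root-3 (1.732, off by 0.015) and 16:9 (1.778, off by 0.031).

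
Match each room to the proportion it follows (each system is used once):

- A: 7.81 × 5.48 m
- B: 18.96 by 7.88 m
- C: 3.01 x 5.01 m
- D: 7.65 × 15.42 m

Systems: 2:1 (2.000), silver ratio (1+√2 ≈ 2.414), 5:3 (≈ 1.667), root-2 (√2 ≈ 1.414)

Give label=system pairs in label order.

Ratios: A ≈ 1.425; B ≈ 2.406; C ≈ 1.664; D ≈ 2.016.
Targets: 2:1 ≈ 2.000; silver ratio ≈ 2.414; 5:3 ≈ 1.667; root-2 ≈ 1.414.

A=root-2, B=silver ratio, C=5:3, D=2:1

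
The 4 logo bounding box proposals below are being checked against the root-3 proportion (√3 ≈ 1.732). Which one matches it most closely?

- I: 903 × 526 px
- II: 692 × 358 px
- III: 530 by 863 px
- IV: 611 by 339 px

Target root-3 ≈ 1.732.
I: 1.717 (Δ0.015)  II: 1.933 (Δ0.201)  III: 1.628 (Δ0.104)  IV: 1.802 (Δ0.070)

I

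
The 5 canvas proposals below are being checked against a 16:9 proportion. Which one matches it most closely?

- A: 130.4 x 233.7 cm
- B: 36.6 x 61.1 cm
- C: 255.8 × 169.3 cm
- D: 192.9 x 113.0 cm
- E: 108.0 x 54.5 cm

A

Ratios (long/short): A ≈ 1.792; B ≈ 1.669; C ≈ 1.511; D ≈ 1.707; E ≈ 1.982.
16:9 ≈ 1.778; option A is nearest (Δ 0.014).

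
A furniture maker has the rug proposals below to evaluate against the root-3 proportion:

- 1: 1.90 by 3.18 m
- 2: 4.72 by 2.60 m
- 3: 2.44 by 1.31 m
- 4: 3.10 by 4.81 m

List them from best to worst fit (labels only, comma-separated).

Ratios: 1 = 3.18 / 1.90 ≈ 1.674; 2 = 4.72 / 2.60 ≈ 1.815; 3 = 2.44 / 1.31 ≈ 1.863; 4 = 4.81 / 3.10 ≈ 1.552.
|Δ from 1.732|: 1 0.058; 2 0.083; 3 0.131; 4 0.180.

1, 2, 3, 4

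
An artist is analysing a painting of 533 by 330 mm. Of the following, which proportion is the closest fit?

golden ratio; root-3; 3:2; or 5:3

golden ratio

Ratio = 533 / 330 ≈ 1.615.
Distances: golden ratio 1.618 (Δ 0.003); root-3 1.732 (Δ 0.117); 3:2 1.500 (Δ 0.115); 5:3 1.667 (Δ 0.052).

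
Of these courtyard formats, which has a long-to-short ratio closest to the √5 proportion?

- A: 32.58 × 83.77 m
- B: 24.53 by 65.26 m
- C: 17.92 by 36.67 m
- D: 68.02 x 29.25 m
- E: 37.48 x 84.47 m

E

Target root-5 ≈ 2.236.
A: 2.571 (Δ0.335)  B: 2.660 (Δ0.424)  C: 2.046 (Δ0.190)  D: 2.325 (Δ0.089)  E: 2.254 (Δ0.018)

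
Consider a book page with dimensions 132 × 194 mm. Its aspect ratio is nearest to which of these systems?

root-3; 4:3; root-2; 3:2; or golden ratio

194/132 ≈ 1.470. Nearest candidates are 3:2 (1.500, off by 0.030) and root-2 (1.414, off by 0.056).

3:2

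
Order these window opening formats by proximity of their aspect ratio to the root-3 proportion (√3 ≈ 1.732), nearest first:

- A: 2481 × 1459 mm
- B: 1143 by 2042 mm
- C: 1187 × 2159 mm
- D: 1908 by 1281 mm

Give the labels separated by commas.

A: 2481/1459 ≈ 1.700 → |1.700 − 1.732| = 0.032
B: 2042/1143 ≈ 1.787 → |1.787 − 1.732| = 0.055
C: 2159/1187 ≈ 1.819 → |1.819 − 1.732| = 0.087
D: 1908/1281 ≈ 1.489 → |1.489 − 1.732| = 0.243

A, B, C, D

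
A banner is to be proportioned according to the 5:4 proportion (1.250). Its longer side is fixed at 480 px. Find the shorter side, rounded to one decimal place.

5:4 = 1.25000.
Shorter side = 480 ÷ 1.25000 ≈ 384.000 → 384.0 px.

384.0 px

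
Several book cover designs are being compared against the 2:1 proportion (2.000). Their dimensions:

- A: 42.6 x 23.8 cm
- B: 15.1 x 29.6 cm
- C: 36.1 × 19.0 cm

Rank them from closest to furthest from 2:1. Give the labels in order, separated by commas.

B, C, A

A: 42.6/23.8 ≈ 1.790 → |1.790 − 2.000| = 0.210
B: 29.6/15.1 ≈ 1.960 → |1.960 − 2.000| = 0.040
C: 36.1/19.0 ≈ 1.900 → |1.900 − 2.000| = 0.100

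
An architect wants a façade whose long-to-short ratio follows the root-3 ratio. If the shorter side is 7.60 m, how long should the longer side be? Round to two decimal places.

root-3 ≈ 1.73205.
Longer side = 7.60 × 1.73205 ≈ 13.1636 → 13.16 m.

13.16 m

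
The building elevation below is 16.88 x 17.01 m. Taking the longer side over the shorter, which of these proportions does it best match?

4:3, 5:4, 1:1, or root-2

1:1

17.01/16.88 ≈ 1.008. Nearest candidates are 1:1 (1.000, off by 0.008) and 5:4 (1.250, off by 0.242).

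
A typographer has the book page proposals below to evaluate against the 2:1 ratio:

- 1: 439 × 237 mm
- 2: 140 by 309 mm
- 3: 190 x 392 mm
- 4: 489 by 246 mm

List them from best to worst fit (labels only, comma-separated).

Ratios: 1 = 439 / 237 ≈ 1.852; 2 = 309 / 140 ≈ 2.207; 3 = 392 / 190 ≈ 2.063; 4 = 489 / 246 ≈ 1.988.
|Δ from 2.000|: 1 0.148; 2 0.207; 3 0.063; 4 0.012.

4, 3, 1, 2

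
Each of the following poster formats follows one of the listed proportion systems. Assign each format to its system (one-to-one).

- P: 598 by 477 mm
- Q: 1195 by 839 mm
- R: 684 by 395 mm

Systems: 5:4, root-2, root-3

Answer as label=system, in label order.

Ratios: P ≈ 1.254; Q ≈ 1.424; R ≈ 1.732.
Targets: 5:4 ≈ 1.250; root-2 ≈ 1.414; root-3 ≈ 1.732.

P=5:4, Q=root-2, R=root-3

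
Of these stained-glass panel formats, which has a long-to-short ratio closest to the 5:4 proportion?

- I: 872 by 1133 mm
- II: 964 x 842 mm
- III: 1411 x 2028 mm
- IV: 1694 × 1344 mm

IV

Target 5:4 ≈ 1.250.
I: 1.299 (Δ0.049)  II: 1.145 (Δ0.105)  III: 1.437 (Δ0.187)  IV: 1.260 (Δ0.010)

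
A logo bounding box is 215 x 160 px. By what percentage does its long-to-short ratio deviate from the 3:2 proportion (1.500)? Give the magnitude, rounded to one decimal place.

10.4%

Ratio = 215 / 160 ≈ 1.3438.
Ideal 3:2 = 1.5000. |1.3438 − 1.5000| / 1.5000 ≈ 10.41% → 10.4%.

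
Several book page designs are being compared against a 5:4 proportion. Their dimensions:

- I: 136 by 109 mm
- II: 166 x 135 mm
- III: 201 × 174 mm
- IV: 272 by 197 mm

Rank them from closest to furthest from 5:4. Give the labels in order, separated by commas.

I: 136/109 ≈ 1.248 → |1.248 − 1.250| = 0.002
II: 166/135 ≈ 1.230 → |1.230 − 1.250| = 0.020
III: 201/174 ≈ 1.155 → |1.155 − 1.250| = 0.095
IV: 272/197 ≈ 1.381 → |1.381 − 1.250| = 0.131

I, II, III, IV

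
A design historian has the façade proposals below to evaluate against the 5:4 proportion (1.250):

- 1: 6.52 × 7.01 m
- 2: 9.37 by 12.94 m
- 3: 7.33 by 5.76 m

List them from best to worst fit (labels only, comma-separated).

3, 2, 1

1: 7.01/6.52 ≈ 1.075 → |1.075 − 1.250| = 0.175
2: 12.94/9.37 ≈ 1.381 → |1.381 − 1.250| = 0.131
3: 7.33/5.76 ≈ 1.273 → |1.273 − 1.250| = 0.023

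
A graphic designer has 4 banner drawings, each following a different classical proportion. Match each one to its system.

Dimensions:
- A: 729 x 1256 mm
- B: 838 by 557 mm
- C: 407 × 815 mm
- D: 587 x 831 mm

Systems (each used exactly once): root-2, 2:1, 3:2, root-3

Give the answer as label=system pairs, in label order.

A=root-3, B=3:2, C=2:1, D=root-2

Ratios: A ≈ 1.723; B ≈ 1.504; C ≈ 2.002; D ≈ 1.416.
Targets: root-2 ≈ 1.414; 2:1 ≈ 2.000; 3:2 ≈ 1.500; root-3 ≈ 1.732.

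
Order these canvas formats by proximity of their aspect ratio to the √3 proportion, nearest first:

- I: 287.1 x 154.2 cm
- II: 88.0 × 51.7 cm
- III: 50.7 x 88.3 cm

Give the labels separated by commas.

I: 287.1/154.2 ≈ 1.862 → |1.862 − 1.732| = 0.130
II: 88.0/51.7 ≈ 1.702 → |1.702 − 1.732| = 0.030
III: 88.3/50.7 ≈ 1.742 → |1.742 − 1.732| = 0.010

III, II, I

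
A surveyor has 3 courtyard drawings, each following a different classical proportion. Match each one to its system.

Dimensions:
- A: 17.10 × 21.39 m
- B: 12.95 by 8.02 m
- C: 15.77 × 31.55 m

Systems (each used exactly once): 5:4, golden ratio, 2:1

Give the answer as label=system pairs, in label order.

Ratios: A ≈ 1.251; B ≈ 1.615; C ≈ 2.001.
Targets: 5:4 ≈ 1.250; golden ratio ≈ 1.618; 2:1 ≈ 2.000.

A=5:4, B=golden ratio, C=2:1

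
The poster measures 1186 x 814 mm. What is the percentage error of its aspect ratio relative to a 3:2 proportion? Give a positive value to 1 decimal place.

Ratio = 1186 / 814 ≈ 1.4570.
Ideal 3:2 = 1.5000. |1.4570 − 1.5000| / 1.5000 ≈ 2.87% → 2.9%.

2.9%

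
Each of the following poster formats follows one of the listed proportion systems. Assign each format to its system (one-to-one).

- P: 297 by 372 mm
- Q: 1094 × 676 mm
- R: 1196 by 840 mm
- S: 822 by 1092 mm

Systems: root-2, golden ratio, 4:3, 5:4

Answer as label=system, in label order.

P = 372/297 ≈ 1.253 → 5:4 (1.250)
Q = 1094/676 ≈ 1.618 → golden ratio (1.618)
R = 1196/840 ≈ 1.424 → root-2 (1.414)
S = 1092/822 ≈ 1.328 → 4:3 (1.333)

P=5:4, Q=golden ratio, R=root-2, S=4:3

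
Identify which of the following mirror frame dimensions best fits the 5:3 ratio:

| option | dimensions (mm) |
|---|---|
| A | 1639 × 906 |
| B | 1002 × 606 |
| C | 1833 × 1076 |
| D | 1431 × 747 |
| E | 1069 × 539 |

Target 5:3 ≈ 1.667.
A: 1.809 (Δ0.142)  B: 1.653 (Δ0.014)  C: 1.704 (Δ0.037)  D: 1.916 (Δ0.249)  E: 1.983 (Δ0.316)

B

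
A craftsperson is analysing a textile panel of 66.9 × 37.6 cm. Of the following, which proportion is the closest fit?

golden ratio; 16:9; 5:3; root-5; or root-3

16:9

Ratio = 66.9 / 37.6 ≈ 1.779.
Distances: golden ratio 1.618 (Δ 0.161); 16:9 1.778 (Δ 0.001); 5:3 1.667 (Δ 0.112); root-5 2.236 (Δ 0.457); root-3 1.732 (Δ 0.047).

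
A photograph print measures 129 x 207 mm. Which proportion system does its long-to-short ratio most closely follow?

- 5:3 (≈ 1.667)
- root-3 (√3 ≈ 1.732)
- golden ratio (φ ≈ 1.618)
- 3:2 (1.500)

Ratio = 207 / 129 ≈ 1.605.
Distances: 5:3 1.667 (Δ 0.062); root-3 1.732 (Δ 0.127); golden ratio 1.618 (Δ 0.013); 3:2 1.500 (Δ 0.105).

golden ratio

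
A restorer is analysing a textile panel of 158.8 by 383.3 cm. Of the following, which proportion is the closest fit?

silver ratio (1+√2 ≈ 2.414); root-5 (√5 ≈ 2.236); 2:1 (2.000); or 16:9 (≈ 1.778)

silver ratio

383.3/158.8 ≈ 2.414. Nearest candidates are silver ratio (2.414, off by 0.000) and root-5 (2.236, off by 0.178).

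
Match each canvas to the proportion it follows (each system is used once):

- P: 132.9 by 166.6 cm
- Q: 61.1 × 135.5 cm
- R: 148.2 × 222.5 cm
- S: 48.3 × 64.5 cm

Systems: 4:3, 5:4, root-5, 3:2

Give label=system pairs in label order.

Ratios: P ≈ 1.254; Q ≈ 2.218; R ≈ 1.501; S ≈ 1.335.
Targets: 4:3 ≈ 1.333; 5:4 ≈ 1.250; root-5 ≈ 2.236; 3:2 ≈ 1.500.

P=5:4, Q=root-5, R=3:2, S=4:3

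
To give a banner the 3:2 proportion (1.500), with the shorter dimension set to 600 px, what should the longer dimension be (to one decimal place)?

3:2 = 1.50000.
Longer side = 600 × 1.50000 ≈ 900.000 → 900.0 px.

900.0 px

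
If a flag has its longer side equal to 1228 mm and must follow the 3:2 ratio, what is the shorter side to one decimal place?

3:2 = 1.50000.
Shorter side = 1228 ÷ 1.50000 ≈ 818.667 → 818.7 mm.

818.7 mm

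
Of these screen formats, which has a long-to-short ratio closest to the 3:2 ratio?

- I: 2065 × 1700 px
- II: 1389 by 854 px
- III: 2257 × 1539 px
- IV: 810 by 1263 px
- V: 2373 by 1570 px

V

Target 3:2 ≈ 1.500.
I: 1.215 (Δ0.285)  II: 1.626 (Δ0.126)  III: 1.467 (Δ0.033)  IV: 1.559 (Δ0.059)  V: 1.511 (Δ0.011)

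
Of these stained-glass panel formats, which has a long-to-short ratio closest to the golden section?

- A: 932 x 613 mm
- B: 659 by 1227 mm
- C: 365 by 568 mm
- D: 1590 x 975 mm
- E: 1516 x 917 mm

Target golden ratio ≈ 1.618.
A: 1.520 (Δ0.098)  B: 1.862 (Δ0.244)  C: 1.556 (Δ0.062)  D: 1.631 (Δ0.013)  E: 1.653 (Δ0.035)

D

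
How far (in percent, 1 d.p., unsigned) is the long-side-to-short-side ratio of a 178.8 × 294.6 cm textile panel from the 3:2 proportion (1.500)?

9.8%

Ratio = 294.6 / 178.8 ≈ 1.6477.
Ideal 3:2 = 1.5000. |1.6477 − 1.5000| / 1.5000 ≈ 9.85% → 9.8%.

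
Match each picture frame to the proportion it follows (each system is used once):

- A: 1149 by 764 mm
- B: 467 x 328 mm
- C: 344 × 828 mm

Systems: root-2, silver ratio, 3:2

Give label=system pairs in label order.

A=3:2, B=root-2, C=silver ratio

A = 1149/764 ≈ 1.504 → 3:2 (1.500)
B = 467/328 ≈ 1.424 → root-2 (1.414)
C = 828/344 ≈ 2.407 → silver ratio (2.414)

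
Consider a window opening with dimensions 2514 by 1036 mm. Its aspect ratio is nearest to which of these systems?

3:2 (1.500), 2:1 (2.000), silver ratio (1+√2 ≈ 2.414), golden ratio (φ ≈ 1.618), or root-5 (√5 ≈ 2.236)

Ratio = 2514 / 1036 ≈ 2.427.
Distances: 3:2 1.500 (Δ 0.927); 2:1 2.000 (Δ 0.427); silver ratio 2.414 (Δ 0.013); golden ratio 1.618 (Δ 0.809); root-5 2.236 (Δ 0.191).

silver ratio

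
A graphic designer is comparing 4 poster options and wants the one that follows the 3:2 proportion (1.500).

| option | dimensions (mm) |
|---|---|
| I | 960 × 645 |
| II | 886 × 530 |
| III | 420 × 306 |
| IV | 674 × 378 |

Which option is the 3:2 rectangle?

I

Ratios (long/short): I ≈ 1.488; II ≈ 1.672; III ≈ 1.373; IV ≈ 1.783.
3:2 ≈ 1.500; option I is nearest (Δ 0.012).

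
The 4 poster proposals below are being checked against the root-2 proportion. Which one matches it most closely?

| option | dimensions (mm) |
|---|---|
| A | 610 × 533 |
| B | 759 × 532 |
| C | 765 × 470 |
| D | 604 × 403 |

Target root-2 ≈ 1.414.
A: 1.144 (Δ0.270)  B: 1.427 (Δ0.013)  C: 1.628 (Δ0.214)  D: 1.499 (Δ0.085)

B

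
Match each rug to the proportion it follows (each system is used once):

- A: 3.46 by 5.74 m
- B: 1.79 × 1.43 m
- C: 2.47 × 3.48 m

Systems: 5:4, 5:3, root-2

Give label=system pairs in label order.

A=5:3, B=5:4, C=root-2

Ratios: A ≈ 1.659; B ≈ 1.252; C ≈ 1.409.
Targets: 5:4 ≈ 1.250; 5:3 ≈ 1.667; root-2 ≈ 1.414.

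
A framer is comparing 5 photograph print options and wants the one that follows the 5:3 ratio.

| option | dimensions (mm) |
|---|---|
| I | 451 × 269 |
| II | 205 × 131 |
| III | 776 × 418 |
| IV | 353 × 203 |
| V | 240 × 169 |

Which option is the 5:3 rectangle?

I

Ratios (long/short): I ≈ 1.677; II ≈ 1.565; III ≈ 1.856; IV ≈ 1.739; V ≈ 1.420.
5:3 ≈ 1.667; option I is nearest (Δ 0.010).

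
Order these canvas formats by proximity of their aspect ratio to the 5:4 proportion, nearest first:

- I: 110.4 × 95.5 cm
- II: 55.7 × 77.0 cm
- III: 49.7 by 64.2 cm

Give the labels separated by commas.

Ratios: I = 110.4 / 95.5 ≈ 1.156; II = 77.0 / 55.7 ≈ 1.382; III = 64.2 / 49.7 ≈ 1.292.
|Δ from 1.250|: I 0.094; II 0.132; III 0.042.

III, I, II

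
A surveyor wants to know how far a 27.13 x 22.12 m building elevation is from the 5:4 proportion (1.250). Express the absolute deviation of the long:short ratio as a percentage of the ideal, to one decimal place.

1.9%

Ratio = 27.13 / 22.12 ≈ 1.2265.
Ideal 5:4 = 1.2500. |1.2265 − 1.2500| / 1.2500 ≈ 1.88% → 1.9%.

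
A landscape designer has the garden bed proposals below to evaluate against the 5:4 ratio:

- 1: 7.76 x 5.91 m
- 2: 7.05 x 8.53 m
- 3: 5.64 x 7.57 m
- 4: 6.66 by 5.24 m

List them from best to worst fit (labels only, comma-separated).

4, 2, 1, 3

1: 7.76/5.91 ≈ 1.313 → |1.313 − 1.250| = 0.063
2: 8.53/7.05 ≈ 1.210 → |1.210 − 1.250| = 0.040
3: 7.57/5.64 ≈ 1.342 → |1.342 − 1.250| = 0.092
4: 6.66/5.24 ≈ 1.271 → |1.271 − 1.250| = 0.021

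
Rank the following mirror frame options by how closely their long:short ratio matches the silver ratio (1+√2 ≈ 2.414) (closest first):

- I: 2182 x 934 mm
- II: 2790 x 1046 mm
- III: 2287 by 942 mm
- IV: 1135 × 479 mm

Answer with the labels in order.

III, IV, I, II

Ratios: I = 2182 / 934 ≈ 2.336; II = 2790 / 1046 ≈ 2.667; III = 2287 / 942 ≈ 2.428; IV = 1135 / 479 ≈ 2.370.
|Δ from 2.414|: I 0.078; II 0.253; III 0.014; IV 0.044.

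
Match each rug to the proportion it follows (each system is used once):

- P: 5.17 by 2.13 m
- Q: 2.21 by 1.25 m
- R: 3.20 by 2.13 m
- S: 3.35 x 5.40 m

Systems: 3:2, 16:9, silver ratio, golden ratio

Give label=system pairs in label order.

Ratios: P ≈ 2.427; Q ≈ 1.768; R ≈ 1.502; S ≈ 1.612.
Targets: 3:2 ≈ 1.500; 16:9 ≈ 1.778; silver ratio ≈ 2.414; golden ratio ≈ 1.618.

P=silver ratio, Q=16:9, R=3:2, S=golden ratio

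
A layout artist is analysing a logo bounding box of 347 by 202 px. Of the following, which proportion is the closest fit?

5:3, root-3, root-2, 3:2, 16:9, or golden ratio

347/202 ≈ 1.718. Nearest candidates are root-3 (1.732, off by 0.014) and 5:3 (1.667, off by 0.051).

root-3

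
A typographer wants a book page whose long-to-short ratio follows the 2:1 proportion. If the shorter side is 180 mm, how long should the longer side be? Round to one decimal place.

360.0 mm

2:1 = 2.00000.
Longer side = 180 × 2.00000 ≈ 360.000 → 360.0 mm.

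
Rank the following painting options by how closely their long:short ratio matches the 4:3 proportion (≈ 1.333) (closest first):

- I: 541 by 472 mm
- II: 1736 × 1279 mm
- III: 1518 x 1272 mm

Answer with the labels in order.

II, III, I

Ratios: I = 541 / 472 ≈ 1.146; II = 1736 / 1279 ≈ 1.357; III = 1518 / 1272 ≈ 1.193.
|Δ from 1.333|: I 0.187; II 0.024; III 0.140.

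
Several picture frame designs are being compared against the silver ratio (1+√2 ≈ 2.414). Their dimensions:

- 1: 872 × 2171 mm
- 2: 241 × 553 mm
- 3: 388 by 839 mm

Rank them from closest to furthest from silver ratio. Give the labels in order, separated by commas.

1: 2171/872 ≈ 2.490 → |2.490 − 2.414| = 0.076
2: 553/241 ≈ 2.295 → |2.295 − 2.414| = 0.119
3: 839/388 ≈ 2.162 → |2.162 − 2.414| = 0.252

1, 2, 3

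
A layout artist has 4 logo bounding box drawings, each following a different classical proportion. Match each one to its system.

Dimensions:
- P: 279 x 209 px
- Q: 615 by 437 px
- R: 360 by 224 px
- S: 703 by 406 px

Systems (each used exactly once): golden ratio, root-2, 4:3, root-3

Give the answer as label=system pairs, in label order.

P=4:3, Q=root-2, R=golden ratio, S=root-3

P = 279/209 ≈ 1.335 → 4:3 (1.333)
Q = 615/437 ≈ 1.407 → root-2 (1.414)
R = 360/224 ≈ 1.607 → golden ratio (1.618)
S = 703/406 ≈ 1.732 → root-3 (1.732)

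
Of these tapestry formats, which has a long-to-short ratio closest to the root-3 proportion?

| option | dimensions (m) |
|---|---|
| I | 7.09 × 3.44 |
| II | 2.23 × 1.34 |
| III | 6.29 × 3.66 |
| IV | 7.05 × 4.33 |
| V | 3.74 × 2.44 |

III

Ratios (long/short): I ≈ 2.061; II ≈ 1.664; III ≈ 1.719; IV ≈ 1.628; V ≈ 1.533.
root-3 ≈ 1.732; option III is nearest (Δ 0.013).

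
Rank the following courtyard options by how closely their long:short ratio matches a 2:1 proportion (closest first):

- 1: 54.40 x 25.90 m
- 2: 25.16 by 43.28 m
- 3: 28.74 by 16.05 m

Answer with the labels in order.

Ratios: 1 = 54.40 / 25.90 ≈ 2.100; 2 = 43.28 / 25.16 ≈ 1.720; 3 = 28.74 / 16.05 ≈ 1.791.
|Δ from 2.000|: 1 0.100; 2 0.280; 3 0.209.

1, 3, 2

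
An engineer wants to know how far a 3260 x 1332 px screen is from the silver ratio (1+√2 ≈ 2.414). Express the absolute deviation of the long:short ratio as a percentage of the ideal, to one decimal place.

Ratio = 3260 / 1332 ≈ 2.4474.
Ideal silver ratio ≈ 2.4142. |2.4474 − 2.4142| / 2.4142 ≈ 1.38% → 1.4%.

1.4%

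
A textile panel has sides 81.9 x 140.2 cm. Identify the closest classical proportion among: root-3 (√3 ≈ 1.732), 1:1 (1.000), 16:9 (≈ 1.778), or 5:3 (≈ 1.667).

140.2/81.9 ≈ 1.712. Nearest candidates are root-3 (1.732, off by 0.020) and 5:3 (1.667, off by 0.045).

root-3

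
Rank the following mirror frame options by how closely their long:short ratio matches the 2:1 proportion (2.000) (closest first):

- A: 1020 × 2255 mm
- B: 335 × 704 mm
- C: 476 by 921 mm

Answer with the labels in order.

A: 2255/1020 ≈ 2.211 → |2.211 − 2.000| = 0.211
B: 704/335 ≈ 2.101 → |2.101 − 2.000| = 0.101
C: 921/476 ≈ 1.935 → |1.935 − 2.000| = 0.065

C, B, A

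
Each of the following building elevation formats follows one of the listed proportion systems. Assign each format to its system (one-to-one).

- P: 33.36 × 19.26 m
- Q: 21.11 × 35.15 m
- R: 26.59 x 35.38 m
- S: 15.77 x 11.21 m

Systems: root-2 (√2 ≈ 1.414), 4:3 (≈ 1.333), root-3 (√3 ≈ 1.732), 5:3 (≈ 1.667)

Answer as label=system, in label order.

P=root-3, Q=5:3, R=4:3, S=root-2

Ratios: P ≈ 1.732; Q ≈ 1.665; R ≈ 1.331; S ≈ 1.407.
Targets: root-2 ≈ 1.414; 4:3 ≈ 1.333; root-3 ≈ 1.732; 5:3 ≈ 1.667.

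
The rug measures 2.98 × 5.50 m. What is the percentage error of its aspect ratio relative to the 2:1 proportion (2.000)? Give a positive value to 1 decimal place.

Ratio = 5.50 / 2.98 ≈ 1.8456.
Ideal 2:1 = 2.0000. |1.8456 − 2.0000| / 2.0000 ≈ 7.72% → 7.7%.

7.7%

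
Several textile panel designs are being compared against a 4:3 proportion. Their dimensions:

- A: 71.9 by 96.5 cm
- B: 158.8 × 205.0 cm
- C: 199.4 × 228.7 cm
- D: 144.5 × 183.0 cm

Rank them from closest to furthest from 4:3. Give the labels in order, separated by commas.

Ratios: A = 96.5 / 71.9 ≈ 1.342; B = 205.0 / 158.8 ≈ 1.291; C = 228.7 / 199.4 ≈ 1.147; D = 183.0 / 144.5 ≈ 1.266.
|Δ from 1.333|: A 0.009; B 0.042; C 0.186; D 0.067.

A, B, D, C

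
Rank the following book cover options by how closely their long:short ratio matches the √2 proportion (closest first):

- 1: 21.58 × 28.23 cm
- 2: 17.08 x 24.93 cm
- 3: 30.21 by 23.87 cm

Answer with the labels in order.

1: 28.23/21.58 ≈ 1.308 → |1.308 − 1.414| = 0.106
2: 24.93/17.08 ≈ 1.460 → |1.460 − 1.414| = 0.046
3: 30.21/23.87 ≈ 1.266 → |1.266 − 1.414| = 0.148

2, 1, 3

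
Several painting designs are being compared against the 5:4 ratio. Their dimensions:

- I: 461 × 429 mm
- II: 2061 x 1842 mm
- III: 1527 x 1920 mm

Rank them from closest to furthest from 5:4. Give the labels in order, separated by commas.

III, II, I

Ratios: I = 461 / 429 ≈ 1.075; II = 2061 / 1842 ≈ 1.119; III = 1920 / 1527 ≈ 1.257.
|Δ from 1.250|: I 0.175; II 0.131; III 0.007.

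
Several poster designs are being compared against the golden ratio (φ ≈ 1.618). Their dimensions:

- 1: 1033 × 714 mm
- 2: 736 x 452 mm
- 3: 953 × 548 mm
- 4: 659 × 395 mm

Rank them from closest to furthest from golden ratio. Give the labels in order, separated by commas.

2, 4, 3, 1

Ratios: 1 = 1033 / 714 ≈ 1.447; 2 = 736 / 452 ≈ 1.628; 3 = 953 / 548 ≈ 1.739; 4 = 659 / 395 ≈ 1.668.
|Δ from 1.618|: 1 0.171; 2 0.010; 3 0.121; 4 0.050.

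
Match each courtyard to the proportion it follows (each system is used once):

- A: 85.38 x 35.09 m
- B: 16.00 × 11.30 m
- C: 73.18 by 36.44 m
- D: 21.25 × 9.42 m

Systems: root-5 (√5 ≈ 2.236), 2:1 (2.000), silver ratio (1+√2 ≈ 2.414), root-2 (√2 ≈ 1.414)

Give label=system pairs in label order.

A=silver ratio, B=root-2, C=2:1, D=root-5

Ratios: A ≈ 2.433; B ≈ 1.416; C ≈ 2.008; D ≈ 2.256.
Targets: root-5 ≈ 2.236; 2:1 ≈ 2.000; silver ratio ≈ 2.414; root-2 ≈ 1.414.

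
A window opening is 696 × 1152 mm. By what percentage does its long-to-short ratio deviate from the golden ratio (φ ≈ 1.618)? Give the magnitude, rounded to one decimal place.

2.3%

Ratio = 1152 / 696 ≈ 1.6552.
Ideal golden ratio ≈ 1.6180. |1.6552 − 1.6180| / 1.6180 ≈ 2.30% → 2.3%.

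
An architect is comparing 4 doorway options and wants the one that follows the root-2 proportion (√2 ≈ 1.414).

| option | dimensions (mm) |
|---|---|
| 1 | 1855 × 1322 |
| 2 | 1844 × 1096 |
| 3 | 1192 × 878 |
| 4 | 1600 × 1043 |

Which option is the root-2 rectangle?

1

Ratios (long/short): 1 ≈ 1.403; 2 ≈ 1.682; 3 ≈ 1.358; 4 ≈ 1.534.
root-2 ≈ 1.414; option 1 is nearest (Δ 0.011).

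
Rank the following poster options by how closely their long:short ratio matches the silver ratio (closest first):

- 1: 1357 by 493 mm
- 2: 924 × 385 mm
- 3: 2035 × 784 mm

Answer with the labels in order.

2, 3, 1

Ratios: 1 = 1357 / 493 ≈ 2.753; 2 = 924 / 385 ≈ 2.400; 3 = 2035 / 784 ≈ 2.596.
|Δ from 2.414|: 1 0.339; 2 0.014; 3 0.182.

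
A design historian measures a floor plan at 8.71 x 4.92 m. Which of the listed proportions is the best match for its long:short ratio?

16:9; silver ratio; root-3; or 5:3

8.71/4.92 ≈ 1.770. Nearest candidates are 16:9 (1.778, off by 0.008) and root-3 (1.732, off by 0.038).

16:9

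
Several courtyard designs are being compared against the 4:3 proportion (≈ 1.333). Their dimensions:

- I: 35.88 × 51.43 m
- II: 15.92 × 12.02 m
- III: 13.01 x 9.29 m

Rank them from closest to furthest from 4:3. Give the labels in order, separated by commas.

Ratios: I = 51.43 / 35.88 ≈ 1.433; II = 15.92 / 12.02 ≈ 1.324; III = 13.01 / 9.29 ≈ 1.400.
|Δ from 1.333|: I 0.100; II 0.009; III 0.067.

II, III, I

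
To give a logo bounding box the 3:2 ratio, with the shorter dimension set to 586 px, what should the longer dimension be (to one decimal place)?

3:2 = 1.50000.
Longer side = 586 × 1.50000 ≈ 879.000 → 879.0 px.

879.0 px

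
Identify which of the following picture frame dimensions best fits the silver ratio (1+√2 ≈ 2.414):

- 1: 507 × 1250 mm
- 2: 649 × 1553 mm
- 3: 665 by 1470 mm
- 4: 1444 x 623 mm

Target silver ratio ≈ 2.414.
1: 2.465 (Δ0.051)  2: 2.393 (Δ0.021)  3: 2.211 (Δ0.203)  4: 2.318 (Δ0.096)

2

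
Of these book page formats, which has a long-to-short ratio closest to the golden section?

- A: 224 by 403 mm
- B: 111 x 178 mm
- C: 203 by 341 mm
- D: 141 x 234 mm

B

Ratios (long/short): A ≈ 1.799; B ≈ 1.604; C ≈ 1.680; D ≈ 1.660.
golden ratio ≈ 1.618; option B is nearest (Δ 0.014).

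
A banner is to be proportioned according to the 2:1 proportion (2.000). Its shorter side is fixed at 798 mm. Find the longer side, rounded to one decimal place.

1596.0 mm

2:1 = 2.00000.
Longer side = 798 × 2.00000 ≈ 1596.000 → 1596.0 mm.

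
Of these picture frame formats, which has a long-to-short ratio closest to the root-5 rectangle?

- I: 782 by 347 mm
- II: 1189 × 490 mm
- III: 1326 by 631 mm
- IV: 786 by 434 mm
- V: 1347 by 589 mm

Ratios (long/short): I ≈ 2.254; II ≈ 2.427; III ≈ 2.101; IV ≈ 1.811; V ≈ 2.287.
root-5 ≈ 2.236; option I is nearest (Δ 0.018).

I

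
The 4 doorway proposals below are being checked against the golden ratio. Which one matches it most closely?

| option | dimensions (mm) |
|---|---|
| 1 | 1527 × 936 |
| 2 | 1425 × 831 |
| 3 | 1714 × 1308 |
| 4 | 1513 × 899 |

Target golden ratio ≈ 1.618.
1: 1.631 (Δ0.013)  2: 1.715 (Δ0.097)  3: 1.310 (Δ0.308)  4: 1.683 (Δ0.065)

1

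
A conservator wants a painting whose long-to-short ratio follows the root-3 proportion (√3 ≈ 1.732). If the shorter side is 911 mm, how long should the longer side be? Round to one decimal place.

1577.9 mm

root-3 ≈ 1.73205.
Longer side = 911 × 1.73205 ≈ 1577.898 → 1577.9 mm.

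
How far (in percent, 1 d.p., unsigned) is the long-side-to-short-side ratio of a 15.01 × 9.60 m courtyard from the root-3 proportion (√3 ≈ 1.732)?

9.7%

Ratio = 15.01 / 9.60 ≈ 1.5635.
Ideal root-3 ≈ 1.7321. |1.5635 − 1.7321| / 1.7321 ≈ 9.73% → 9.7%.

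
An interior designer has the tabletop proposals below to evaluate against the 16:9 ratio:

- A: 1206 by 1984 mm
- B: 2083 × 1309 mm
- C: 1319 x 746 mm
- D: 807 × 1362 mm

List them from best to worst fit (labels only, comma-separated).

Ratios: A = 1984 / 1206 ≈ 1.645; B = 2083 / 1309 ≈ 1.591; C = 1319 / 746 ≈ 1.768; D = 1362 / 807 ≈ 1.688.
|Δ from 1.778|: A 0.133; B 0.187; C 0.010; D 0.090.

C, D, A, B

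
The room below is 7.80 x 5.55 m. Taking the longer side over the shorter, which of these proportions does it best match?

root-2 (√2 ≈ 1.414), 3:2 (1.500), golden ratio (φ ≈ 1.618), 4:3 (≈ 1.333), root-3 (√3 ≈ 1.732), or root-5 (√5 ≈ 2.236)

Ratio = 7.80 / 5.55 ≈ 1.405.
Distances: root-2 1.414 (Δ 0.009); 3:2 1.500 (Δ 0.095); golden ratio 1.618 (Δ 0.213); 4:3 1.333 (Δ 0.072); root-3 1.732 (Δ 0.327); root-5 2.236 (Δ 0.831).

root-2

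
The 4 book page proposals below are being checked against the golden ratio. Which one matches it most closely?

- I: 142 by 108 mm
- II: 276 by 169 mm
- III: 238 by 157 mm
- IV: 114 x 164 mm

Ratios (long/short): I ≈ 1.315; II ≈ 1.633; III ≈ 1.516; IV ≈ 1.439.
golden ratio ≈ 1.618; option II is nearest (Δ 0.015).

II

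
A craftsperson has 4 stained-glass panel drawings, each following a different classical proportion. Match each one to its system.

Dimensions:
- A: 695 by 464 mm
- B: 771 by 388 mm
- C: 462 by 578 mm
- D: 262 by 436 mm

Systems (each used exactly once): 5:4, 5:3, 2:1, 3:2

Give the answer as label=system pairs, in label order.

A = 695/464 ≈ 1.498 → 3:2 (1.500)
B = 771/388 ≈ 1.987 → 2:1 (2.000)
C = 578/462 ≈ 1.251 → 5:4 (1.250)
D = 436/262 ≈ 1.664 → 5:3 (1.667)

A=3:2, B=2:1, C=5:4, D=5:3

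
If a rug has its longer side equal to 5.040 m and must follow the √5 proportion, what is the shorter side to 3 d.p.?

2.254 m

root-5 ≈ 2.23607.
Shorter side = 5.040 ÷ 2.23607 ≈ 2.25395 → 2.254 m.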